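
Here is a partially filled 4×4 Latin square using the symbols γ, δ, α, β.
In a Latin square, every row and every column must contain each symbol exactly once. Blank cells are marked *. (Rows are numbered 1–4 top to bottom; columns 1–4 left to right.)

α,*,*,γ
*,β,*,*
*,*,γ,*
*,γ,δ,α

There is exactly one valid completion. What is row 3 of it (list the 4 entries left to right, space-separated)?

Row 1, column 2: row 1 has {γ, α} and column 2 has {γ, β}, leaving only δ.
Row 3, column 2: row 3 has {γ} and column 2 has {γ, δ, β}, leaving only α.
Row 1, column 3: row 1 has {γ, δ, α} and column 3 has {γ, δ}, leaving only β.
Row 2, column 3: row 2 has {β} and column 3 has {γ, δ, β}, leaving only α.
Row 2, column 4: row 2 has {α, β} and column 4 has {γ, α}, leaving only δ.
Row 3, column 4: row 3 has {γ, α} and column 4 has {γ, δ, α}, leaving only β.
Row 3, column 1: row 3 has {γ, α, β} and column 1 has {α}, leaving only δ.
So row 3 reads: δ α γ β.

δ α γ β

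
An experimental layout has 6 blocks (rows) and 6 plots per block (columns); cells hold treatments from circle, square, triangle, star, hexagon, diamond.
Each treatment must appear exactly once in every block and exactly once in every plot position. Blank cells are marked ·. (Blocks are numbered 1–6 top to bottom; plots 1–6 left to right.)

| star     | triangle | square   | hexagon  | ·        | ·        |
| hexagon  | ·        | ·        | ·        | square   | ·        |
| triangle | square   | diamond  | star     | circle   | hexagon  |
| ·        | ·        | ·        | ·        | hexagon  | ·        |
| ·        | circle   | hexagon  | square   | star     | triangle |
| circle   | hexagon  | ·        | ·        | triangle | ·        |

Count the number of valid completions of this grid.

Block 1, plot 5: eliminating its block and plot leaves {diamond}.
Block 1, plot 6: eliminating its block and plot leaves {circle, diamond}.
Block 2, plot 2: eliminating its block and plot leaves {star, diamond}.
Block 2, plot 3: eliminating its block and plot leaves {circle, triangle, star}.
Block 2, plot 4: eliminating its block and plot leaves {circle, triangle, diamond}.
Block 2, plot 6: eliminating its block and plot leaves {circle, star, diamond}.
Block 4, plot 1: eliminating its block and plot leaves {square, diamond}.
Block 4, plot 2: eliminating its block and plot leaves {star, diamond}.
Block 4, plot 3: eliminating its block and plot leaves {circle, triangle, star}.
Block 4, plot 4: eliminating its block and plot leaves {circle, triangle, diamond}.
Block 4, plot 6: eliminating its block and plot leaves {circle, square, star, diamond}.
Block 5, plot 1: eliminating its block and plot leaves {diamond}.
Block 6, plot 3: eliminating its block and plot leaves {star}.
Block 6, plot 4: eliminating its block and plot leaves {diamond}.
Block 6, plot 6: eliminating its block and plot leaves {square, star, diamond}.
Enumerating the assignments across these blanks that avoid any block or plot repeat gives 4 completions.

4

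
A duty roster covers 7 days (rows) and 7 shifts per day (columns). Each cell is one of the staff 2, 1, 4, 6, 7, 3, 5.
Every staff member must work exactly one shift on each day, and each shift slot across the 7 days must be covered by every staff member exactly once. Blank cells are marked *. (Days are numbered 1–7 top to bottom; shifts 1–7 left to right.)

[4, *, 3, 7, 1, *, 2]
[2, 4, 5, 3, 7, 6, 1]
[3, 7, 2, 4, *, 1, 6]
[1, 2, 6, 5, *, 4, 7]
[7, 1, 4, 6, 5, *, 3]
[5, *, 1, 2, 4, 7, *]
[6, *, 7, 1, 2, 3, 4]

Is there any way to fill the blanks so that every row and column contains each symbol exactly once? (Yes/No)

No

Day 3, shift 5: day 3 together with shift 5 already contain {2, 1, 4, 6, 7, 3, 5} — every symbol — so nothing can go there. The grid has no valid completion.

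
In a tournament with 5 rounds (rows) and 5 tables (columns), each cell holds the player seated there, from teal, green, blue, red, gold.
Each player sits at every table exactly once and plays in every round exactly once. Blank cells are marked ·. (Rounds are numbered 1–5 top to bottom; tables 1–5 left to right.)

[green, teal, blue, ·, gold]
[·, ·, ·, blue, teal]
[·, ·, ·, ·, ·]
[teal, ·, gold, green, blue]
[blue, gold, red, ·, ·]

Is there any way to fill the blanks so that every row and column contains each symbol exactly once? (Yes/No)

Round 1, table 4: round 1 has {teal, green, blue, gold} and table 4 has {green, blue}, so it must be red.
Round 2, table 3: round 2 has {teal, blue} and table 3 has {blue, red, gold}, so it must be green.
Round 2, table 2: round 2 has {teal, green, blue} and table 2 has {teal, gold}, so it must be red.
Now round 4, table 2: round 4 together with table 2 already contain {teal, green, blue, red, gold} — every symbol — so nothing can go there. The grid has no valid completion.

No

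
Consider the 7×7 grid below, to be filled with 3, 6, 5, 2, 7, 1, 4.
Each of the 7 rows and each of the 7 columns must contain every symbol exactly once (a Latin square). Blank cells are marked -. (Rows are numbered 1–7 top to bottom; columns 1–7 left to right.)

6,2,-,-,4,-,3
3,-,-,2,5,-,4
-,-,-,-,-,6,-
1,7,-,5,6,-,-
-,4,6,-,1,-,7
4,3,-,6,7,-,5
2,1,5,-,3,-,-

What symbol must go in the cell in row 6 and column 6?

1

Row 2, column 2: row 2 has {3, 5, 2, 4} and column 2 has {3, 2, 7, 1, 4}, leaving only 6.
Row 3, column 2: row 3 has {6} and column 2 has {3, 6, 2, 7, 1, 4}, leaving only 5.
Row 3, column 1: row 3 has {6, 5} and column 1 has {3, 6, 2, 1, 4}, leaving only 7.
Row 3, column 5: row 3 has {6, 5, 7} and column 5 has {3, 6, 5, 7, 1, 4}, leaving only 2.
Row 3, column 7: row 3 has {6, 5, 2, 7} and column 7 has {3, 5, 7, 4}, leaving only 1.
Row 4, column 7: row 4 has {6, 5, 7, 1} and column 7 has {3, 5, 7, 1, 4}, leaving only 2.
Row 5, column 1: row 5 has {6, 7, 1, 4} and column 1 has {3, 6, 2, 7, 1, 4}, leaving only 5.
Row 5, column 4: row 5 has {6, 5, 7, 1, 4} and column 4 has {6, 5, 2}, leaving only 3.
Row 3, column 4: row 3 has {6, 5, 2, 7, 1} and column 4 has {3, 6, 5, 2}, leaving only 4.
Row 3, column 3: row 3 has {6, 5, 2, 7, 1, 4} and column 3 has {6, 5}, leaving only 3.
Row 4, column 3: row 4 has {6, 5, 2, 7, 1} and column 3 has {3, 6, 5}, leaving only 4.
Row 4, column 6: row 4 has {6, 5, 2, 7, 1, 4} and column 6 has {6}, leaving only 3.
Row 5, column 6: row 5 has {3, 6, 5, 7, 1, 4} and column 6 has {3, 6}, leaving only 2.
Row 6 already has {3, 6, 5, 7, 4} and column 6 already has {3, 6, 2}, so row 6, column 6 must be 1.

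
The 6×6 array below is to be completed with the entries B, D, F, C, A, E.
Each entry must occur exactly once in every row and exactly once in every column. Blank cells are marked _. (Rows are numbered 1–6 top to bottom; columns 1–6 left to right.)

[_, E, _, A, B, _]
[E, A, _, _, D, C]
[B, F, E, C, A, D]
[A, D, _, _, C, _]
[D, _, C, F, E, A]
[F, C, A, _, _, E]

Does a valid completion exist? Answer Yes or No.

No

Row 6, column 5: row 6 together with column 5 already contain {B, D, F, C, A, E} — every symbol — so nothing can go there. The grid has no valid completion.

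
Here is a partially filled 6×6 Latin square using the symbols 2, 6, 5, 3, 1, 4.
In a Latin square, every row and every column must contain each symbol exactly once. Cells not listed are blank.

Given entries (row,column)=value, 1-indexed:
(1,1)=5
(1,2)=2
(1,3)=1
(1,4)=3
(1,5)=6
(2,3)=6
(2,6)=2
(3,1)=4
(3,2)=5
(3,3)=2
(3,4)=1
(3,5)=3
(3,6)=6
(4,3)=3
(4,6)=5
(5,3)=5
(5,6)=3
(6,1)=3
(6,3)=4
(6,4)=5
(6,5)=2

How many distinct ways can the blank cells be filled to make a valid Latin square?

4

Row 1, column 6: eliminating its row and column leaves {4}.
Row 2, column 1: eliminating its row and column leaves {1}.
Row 2, column 2: eliminating its row and column leaves {3, 1, 4}.
Row 2, column 4: eliminating its row and column leaves {4}.
Row 2, column 5: eliminating its row and column leaves {5, 1, 4}.
Row 4, column 1: eliminating its row and column leaves {2, 6, 1}.
Row 4, column 2: eliminating its row and column leaves {6, 1, 4}.
Row 4, column 4: eliminating its row and column leaves {2, 6, 4}.
Row 4, column 5: eliminating its row and column leaves {1, 4}.
Row 5, column 1: eliminating its row and column leaves {2, 6, 1}.
Row 5, column 2: eliminating its row and column leaves {6, 1, 4}.
Row 5, column 4: eliminating its row and column leaves {2, 6, 4}.
Row 5, column 5: eliminating its row and column leaves {1, 4}.
Row 6, column 2: eliminating its row and column leaves {6, 1}.
Row 6, column 6: eliminating its row and column leaves {1}.
Enumerating the assignments across these blanks that avoid any row or column repeat gives 4 completions.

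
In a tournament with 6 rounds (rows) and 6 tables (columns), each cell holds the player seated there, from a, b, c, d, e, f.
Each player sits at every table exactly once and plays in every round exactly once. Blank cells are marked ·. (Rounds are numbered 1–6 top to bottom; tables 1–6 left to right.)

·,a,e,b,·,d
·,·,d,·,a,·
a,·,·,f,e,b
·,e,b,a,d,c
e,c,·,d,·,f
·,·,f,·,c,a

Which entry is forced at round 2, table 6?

Round 2 already has {a, d} and table 6 already has {a, b, c, d, f}, so round 2, table 6 must be e.

e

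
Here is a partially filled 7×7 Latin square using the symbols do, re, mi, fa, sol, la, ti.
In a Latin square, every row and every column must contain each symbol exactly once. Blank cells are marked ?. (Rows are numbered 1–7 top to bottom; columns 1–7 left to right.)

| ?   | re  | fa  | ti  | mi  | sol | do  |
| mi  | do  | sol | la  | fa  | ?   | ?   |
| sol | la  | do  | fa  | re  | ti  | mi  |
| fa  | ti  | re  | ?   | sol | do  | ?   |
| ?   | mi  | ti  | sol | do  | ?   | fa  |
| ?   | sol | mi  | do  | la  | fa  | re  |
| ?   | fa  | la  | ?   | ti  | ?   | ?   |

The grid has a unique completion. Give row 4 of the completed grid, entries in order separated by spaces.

fa ti re mi sol do la

Row 4, column 4: row 4 has {do, re, fa, sol, ti} and column 4 has {do, fa, sol, la, ti}, leaving only mi.
Row 4, column 7: row 4 has {do, re, mi, fa, sol, ti} and column 7 has {do, re, mi, fa}, leaving only la.
So row 4 reads: fa ti re mi sol do la.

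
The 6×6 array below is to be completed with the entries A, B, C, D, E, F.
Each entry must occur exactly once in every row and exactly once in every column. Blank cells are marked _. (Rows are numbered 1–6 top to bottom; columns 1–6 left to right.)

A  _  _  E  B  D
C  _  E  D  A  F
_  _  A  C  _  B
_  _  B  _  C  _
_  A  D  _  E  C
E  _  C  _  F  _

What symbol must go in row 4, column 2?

F

Row 1, column 3: row 1 has {A, B, D, E} and column 3 has {A, B, C, D, E}, leaving only F.
Row 1, column 2: row 1 has {A, B, D, E, F} and column 2 has {A}, leaving only C.
Row 2, column 2: row 2 has {A, C, D, E, F} and column 2 has {A, C}, leaving only B.
Row 3, column 5: row 3 has {A, B, C} and column 5 has {A, B, C, E, F}, leaving only D.
Row 3, column 1: row 3 has {A, B, C, D} and column 1 has {A, C, E}, leaving only F.
Row 3, column 2: row 3 has {A, B, C, D, F} and column 2 has {A, B, C}, leaving only E.
Row 4, column 1: row 4 has {B, C} and column 1 has {A, C, E, F}, leaving only D.
Row 4 already has {B, C, D} and column 2 already has {A, B, C, E}, so row 4, column 2 must be F.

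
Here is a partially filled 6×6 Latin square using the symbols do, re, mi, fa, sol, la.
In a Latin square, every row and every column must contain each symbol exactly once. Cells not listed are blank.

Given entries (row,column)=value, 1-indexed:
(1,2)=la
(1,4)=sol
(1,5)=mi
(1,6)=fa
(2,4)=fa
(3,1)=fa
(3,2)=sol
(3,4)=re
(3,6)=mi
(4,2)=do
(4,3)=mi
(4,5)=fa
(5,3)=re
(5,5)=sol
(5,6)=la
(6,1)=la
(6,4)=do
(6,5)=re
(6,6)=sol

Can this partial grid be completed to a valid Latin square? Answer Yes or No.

No row or column among the givens repeats a symbol, and propagating forced cells runs into no contradiction.
One valid completion exists (for instance, re la do sol mi fa / mi re sol fa la do / fa sol la re do mi / sol do mi la fa re / do fa re mi sol la / la mi fa do re sol).

Yes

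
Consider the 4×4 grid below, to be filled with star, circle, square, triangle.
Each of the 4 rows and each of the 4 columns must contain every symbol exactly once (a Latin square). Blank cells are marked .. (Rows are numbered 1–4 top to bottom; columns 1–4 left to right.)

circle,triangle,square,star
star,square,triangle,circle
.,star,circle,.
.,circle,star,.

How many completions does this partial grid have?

2

Row 3, column 1: eliminating its row and column leaves {square, triangle}.
Row 3, column 4: eliminating its row and column leaves {square, triangle}.
Row 4, column 1: eliminating its row and column leaves {square, triangle}.
Row 4, column 4: eliminating its row and column leaves {square, triangle}.
Enumerating the assignments across these blanks that avoid any row or column repeat gives 2 completions.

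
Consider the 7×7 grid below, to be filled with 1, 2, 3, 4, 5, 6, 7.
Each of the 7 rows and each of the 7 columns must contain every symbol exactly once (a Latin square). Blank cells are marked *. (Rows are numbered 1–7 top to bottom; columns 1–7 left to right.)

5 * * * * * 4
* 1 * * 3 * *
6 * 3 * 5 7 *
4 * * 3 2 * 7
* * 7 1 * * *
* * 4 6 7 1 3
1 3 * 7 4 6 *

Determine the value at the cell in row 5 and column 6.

Row 1, column 4: row 1 has {4, 5} and column 4 has {1, 3, 6, 7}, leaving only 2.
Row 1, column 6: row 1 has {2, 4, 5} and column 6 has {1, 6, 7}, leaving only 3.
Row 3, column 4: row 3 has {3, 5, 6, 7} and column 4 has {1, 2, 3, 6, 7}, leaving only 4.
Row 2, column 4: row 2 has {1, 3} and column 4 has {1, 2, 3, 4, 6, 7}, leaving only 5.
Row 3, column 2: row 3 has {3, 4, 5, 6, 7} and column 2 has {1, 3}, leaving only 2.
Row 3, column 7: row 3 has {2, 3, 4, 5, 6, 7} and column 7 has {3, 4, 7}, leaving only 1.
Row 4, column 6: row 4 has {2, 3, 4, 7} and column 6 has {1, 3, 6, 7}, leaving only 5.
Row 4, column 2: row 4 has {2, 3, 4, 5, 7} and column 2 has {1, 2, 3}, leaving only 6.
Row 1, column 2: row 1 has {2, 3, 4, 5} and column 2 has {1, 2, 3, 6}, leaving only 7.
Row 4, column 3: row 4 has {2, 3, 4, 5, 6, 7} and column 3 has {3, 4, 7}, leaving only 1.
Row 1, column 3: row 1 has {2, 3, 4, 5, 7} and column 3 has {1, 3, 4, 7}, leaving only 6.
Row 1, column 5: row 1 has {2, 3, 4, 5, 6, 7} and column 5 has {2, 3, 4, 5, 7}, leaving only 1.
Row 2, column 3: row 2 has {1, 3, 5} and column 3 has {1, 3, 4, 6, 7}, leaving only 2.
Row 2, column 1: row 2 has {1, 2, 3, 5} and column 1 has {1, 4, 5, 6}, leaving only 7.
Row 2, column 6: row 2 has {1, 2, 3, 5, 7} and column 6 has {1, 3, 5, 6, 7}, leaving only 4.
Row 5 already has {1, 7} and column 6 already has {1, 3, 4, 5, 6, 7}, so row 5, column 6 must be 2.

2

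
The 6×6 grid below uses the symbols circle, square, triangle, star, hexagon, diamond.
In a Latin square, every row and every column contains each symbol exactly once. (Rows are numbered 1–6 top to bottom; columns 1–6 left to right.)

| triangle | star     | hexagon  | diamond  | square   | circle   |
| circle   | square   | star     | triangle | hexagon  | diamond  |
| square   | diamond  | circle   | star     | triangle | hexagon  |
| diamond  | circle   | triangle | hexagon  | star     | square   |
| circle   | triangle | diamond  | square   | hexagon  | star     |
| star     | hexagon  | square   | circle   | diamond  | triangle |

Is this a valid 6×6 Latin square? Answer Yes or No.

No

Every row is a permutation, but column 5 contains hexagon twice (at rows 2 and 5).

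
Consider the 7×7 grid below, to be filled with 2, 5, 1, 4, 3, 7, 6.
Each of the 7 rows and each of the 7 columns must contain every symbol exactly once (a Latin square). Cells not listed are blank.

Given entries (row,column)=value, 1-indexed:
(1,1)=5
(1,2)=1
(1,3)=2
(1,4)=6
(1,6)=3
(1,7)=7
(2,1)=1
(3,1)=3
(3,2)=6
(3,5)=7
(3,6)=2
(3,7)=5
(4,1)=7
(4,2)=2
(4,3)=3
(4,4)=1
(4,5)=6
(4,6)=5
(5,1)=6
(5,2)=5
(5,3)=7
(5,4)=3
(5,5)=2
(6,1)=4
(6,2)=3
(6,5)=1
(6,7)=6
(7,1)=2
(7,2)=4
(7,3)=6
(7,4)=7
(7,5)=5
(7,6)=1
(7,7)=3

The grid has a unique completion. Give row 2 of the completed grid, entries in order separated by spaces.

Row 2, column 2: row 2 has {1} and column 2 has {2, 5, 1, 4, 3, 6}, leaving only 7.
Row 1, column 5: row 1 has {2, 5, 1, 3, 7, 6} and column 5 has {2, 5, 1, 7, 6}, leaving only 4.
Row 2, column 5: row 2 has {1, 7} and column 5 has {2, 5, 1, 4, 7, 6}, leaving only 3.
Row 3, column 4: row 3 has {2, 5, 3, 7, 6} and column 4 has {1, 3, 7, 6}, leaving only 4.
Row 3, column 3: row 3 has {2, 5, 4, 3, 7, 6} and column 3 has {2, 3, 7, 6}, leaving only 1.
Row 4, column 7: row 4 has {2, 5, 1, 3, 7, 6} and column 7 has {5, 3, 7, 6}, leaving only 4.
Row 2, column 7: row 2 has {1, 3, 7} and column 7 has {5, 4, 3, 7, 6}, leaving only 2.
Row 2, column 4: row 2 has {2, 1, 3, 7} and column 4 has {1, 4, 3, 7, 6}, leaving only 5.
Row 2, column 3: row 2 has {2, 5, 1, 3, 7} and column 3 has {2, 1, 3, 7, 6}, leaving only 4.
Row 2, column 6: row 2 has {2, 5, 1, 4, 3, 7} and column 6 has {2, 5, 1, 3}, leaving only 6.
So row 2 reads: 1 7 4 5 3 6 2.

1 7 4 5 3 6 2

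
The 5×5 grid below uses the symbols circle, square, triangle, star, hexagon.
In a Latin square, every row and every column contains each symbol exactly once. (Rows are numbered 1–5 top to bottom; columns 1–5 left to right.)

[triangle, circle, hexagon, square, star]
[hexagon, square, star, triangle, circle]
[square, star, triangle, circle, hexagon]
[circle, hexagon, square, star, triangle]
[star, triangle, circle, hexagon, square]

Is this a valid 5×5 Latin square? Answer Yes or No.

Yes

Each row is a permutation of the 5 symbols, and so is each column.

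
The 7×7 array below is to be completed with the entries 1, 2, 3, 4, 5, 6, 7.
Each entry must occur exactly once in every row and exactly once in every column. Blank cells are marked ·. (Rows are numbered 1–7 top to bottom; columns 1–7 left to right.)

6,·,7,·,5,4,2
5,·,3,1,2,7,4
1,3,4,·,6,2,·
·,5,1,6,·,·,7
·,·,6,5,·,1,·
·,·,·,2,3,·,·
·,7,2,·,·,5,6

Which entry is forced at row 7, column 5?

1

Row 1, column 2: row 1 has {2, 4, 5, 6, 7} and column 2 has {3, 5, 7}, leaving only 1.
Row 1, column 4: row 1 has {1, 2, 4, 5, 6, 7} and column 4 has {1, 2, 5, 6}, leaving only 3.
Row 2, column 2: row 2 has {1, 2, 3, 4, 5, 7} and column 2 has {1, 3, 5, 7}, leaving only 6.
Row 3, column 4: row 3 has {1, 2, 3, 4, 6} and column 4 has {1, 2, 3, 5, 6}, leaving only 7.
Row 3, column 7: row 3 has {1, 2, 3, 4, 6, 7} and column 7 has {2, 4, 6, 7}, leaving only 5.
Row 4, column 5: row 4 has {1, 5, 6, 7} and column 5 has {2, 3, 5, 6}, leaving only 4.
Row 7 already has {2, 5, 6, 7} and column 5 already has {2, 3, 4, 5, 6}, so row 7, column 5 must be 1.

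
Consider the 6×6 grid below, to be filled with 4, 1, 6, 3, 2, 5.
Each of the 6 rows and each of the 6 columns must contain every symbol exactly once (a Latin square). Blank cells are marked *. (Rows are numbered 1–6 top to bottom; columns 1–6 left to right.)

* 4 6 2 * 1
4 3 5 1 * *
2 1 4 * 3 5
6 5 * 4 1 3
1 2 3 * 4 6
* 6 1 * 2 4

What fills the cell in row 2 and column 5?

Row 2 already has {4, 1, 3, 5} and column 5 already has {4, 1, 3, 2}, so row 2, column 5 must be 6.

6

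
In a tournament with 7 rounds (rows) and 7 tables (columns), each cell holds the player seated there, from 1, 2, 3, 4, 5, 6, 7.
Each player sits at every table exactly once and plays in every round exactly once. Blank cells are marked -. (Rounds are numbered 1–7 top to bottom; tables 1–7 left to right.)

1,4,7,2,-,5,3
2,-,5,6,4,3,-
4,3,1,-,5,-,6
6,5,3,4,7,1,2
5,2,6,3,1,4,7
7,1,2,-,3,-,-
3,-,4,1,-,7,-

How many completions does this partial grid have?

1

Round 1, table 5: eliminating its round and table leaves {6}.
Round 2, table 2: eliminating its round and table leaves {7}.
Round 2, table 7: eliminating its round and table leaves {1}.
Round 3, table 4: eliminating its round and table leaves {7}.
Round 3, table 6: eliminating its round and table leaves {2}.
Round 6, table 4: eliminating its round and table leaves {5}.
Round 6, table 6: eliminating its round and table leaves {6}.
Round 6, table 7: eliminating its round and table leaves {4, 5}.
Round 7, table 2: eliminating its round and table leaves {6}.
Round 7, table 5: eliminating its round and table leaves {2, 6}.
Round 7, table 7: eliminating its round and table leaves {5}.
Only one assignment across all blanks avoids any round or table repeat, giving 1 completion.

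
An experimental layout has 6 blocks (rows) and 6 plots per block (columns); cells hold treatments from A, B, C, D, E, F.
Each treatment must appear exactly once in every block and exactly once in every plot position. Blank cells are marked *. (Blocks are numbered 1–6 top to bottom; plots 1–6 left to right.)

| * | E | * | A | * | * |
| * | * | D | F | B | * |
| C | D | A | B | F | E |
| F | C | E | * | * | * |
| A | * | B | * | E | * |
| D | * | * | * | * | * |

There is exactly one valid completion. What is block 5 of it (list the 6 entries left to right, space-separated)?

Block 5, plot 2: block 5 has {A, B, E} and plot 2 has {C, D, E}, leaving only F.
Block 1, plot 1: block 1 has {A, E} and plot 1 has {A, C, D, F}, leaving only B.
Block 2, plot 1: block 2 has {B, D, F} and plot 1 has {A, B, C, D, F}, leaving only E.
Block 2, plot 2: block 2 has {B, D, E, F} and plot 2 has {C, D, E, F}, leaving only A.
Block 2, plot 6: block 2 has {A, B, D, E, F} and plot 6 has {E}, leaving only C.
Block 5, plot 6: block 5 has {A, B, E, F} and plot 6 has {C, E}, leaving only D.
Block 5, plot 4: block 5 has {A, B, D, E, F} and plot 4 has {A, B, F}, leaving only C.
So block 5 reads: A F B C E D.

A F B C E D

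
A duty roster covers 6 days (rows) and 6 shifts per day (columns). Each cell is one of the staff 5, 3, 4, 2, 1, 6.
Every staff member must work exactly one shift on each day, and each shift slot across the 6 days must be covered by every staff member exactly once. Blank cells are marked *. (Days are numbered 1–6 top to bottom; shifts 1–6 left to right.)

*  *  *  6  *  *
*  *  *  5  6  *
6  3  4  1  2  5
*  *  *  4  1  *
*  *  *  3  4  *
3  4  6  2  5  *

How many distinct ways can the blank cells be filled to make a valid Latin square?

16

Day 1, shift 1: eliminating its day and shift leaves {5, 4, 2, 1}.
Day 1, shift 2: eliminating its day and shift leaves {5, 2, 1}.
Day 1, shift 3: eliminating its day and shift leaves {5, 3, 2, 1}.
Day 1, shift 5: eliminating its day and shift leaves {3}.
Day 1, shift 6: eliminating its day and shift leaves {3, 4, 2, 1}.
Day 2, shift 1: eliminating its day and shift leaves {4, 2, 1}.
Day 2, shift 2: eliminating its day and shift leaves {2, 1}.
Day 2, shift 3: eliminating its day and shift leaves {3, 2, 1}.
Day 2, shift 6: eliminating its day and shift leaves {3, 4, 2, 1}.
Day 4, shift 1: eliminating its day and shift leaves {5, 2}.
Day 4, shift 2: eliminating its day and shift leaves {5, 2, 6}.
Day 4, shift 3: eliminating its day and shift leaves {5, 3, 2}.
Day 4, shift 6: eliminating its day and shift leaves {3, 2, 6}.
Day 5, shift 1: eliminating its day and shift leaves {5, 2, 1}.
Day 5, shift 2: eliminating its day and shift leaves {5, 2, 1, 6}.
Day 5, shift 3: eliminating its day and shift leaves {5, 2, 1}.
Day 5, shift 6: eliminating its day and shift leaves {2, 1, 6}.
Day 6, shift 6: eliminating its day and shift leaves {1}.
Enumerating the assignments across these blanks that avoid any day or shift repeat gives 16 completions.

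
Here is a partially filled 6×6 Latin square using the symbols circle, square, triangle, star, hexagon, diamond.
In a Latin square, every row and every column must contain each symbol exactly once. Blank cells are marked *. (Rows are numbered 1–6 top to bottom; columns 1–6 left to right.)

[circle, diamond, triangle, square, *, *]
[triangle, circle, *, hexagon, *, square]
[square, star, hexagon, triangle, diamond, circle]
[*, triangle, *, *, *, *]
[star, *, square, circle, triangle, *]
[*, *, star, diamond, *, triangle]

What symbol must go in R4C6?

Row 2, column 3: row 2 has {circle, square, triangle, hexagon} and column 3 has {square, triangle, star, hexagon}, leaving only diamond.
Row 2, column 5: row 2 has {circle, square, triangle, hexagon, diamond} and column 5 has {triangle, diamond}, leaving only star.
Row 1, column 5: row 1 has {circle, square, triangle, diamond} and column 5 has {triangle, star, diamond}, leaving only hexagon.
Row 1, column 6: row 1 has {circle, square, triangle, hexagon, diamond} and column 6 has {circle, square, triangle}, leaving only star.
Row 4, column 3: row 4 has {triangle} and column 3 has {square, triangle, star, hexagon, diamond}, leaving only circle.
Row 4, column 4: row 4 has {circle, triangle} and column 4 has {circle, square, triangle, hexagon, diamond}, leaving only star.
Row 4, column 5: row 4 has {circle, triangle, star} and column 5 has {triangle, star, hexagon, diamond}, leaving only square.
Row 5, column 2: row 5 has {circle, square, triangle, star} and column 2 has {circle, triangle, star, diamond}, leaving only hexagon.
Row 5, column 6: row 5 has {circle, square, triangle, star, hexagon} and column 6 has {circle, square, triangle, star}, leaving only diamond.
Row 4 already has {circle, square, triangle, star} and column 6 already has {circle, square, triangle, star, diamond}, so row 4, column 6 must be hexagon.

hexagon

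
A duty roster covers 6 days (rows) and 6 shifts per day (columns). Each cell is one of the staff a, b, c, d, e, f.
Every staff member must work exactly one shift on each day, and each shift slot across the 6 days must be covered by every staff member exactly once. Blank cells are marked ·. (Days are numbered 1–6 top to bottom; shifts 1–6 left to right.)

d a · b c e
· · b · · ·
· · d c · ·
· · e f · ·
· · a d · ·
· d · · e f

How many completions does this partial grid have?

Day 1, shift 3: eliminating its day and shift leaves {f}.
Day 2, shift 1: eliminating its day and shift leaves {a, c, e, f}.
Day 2, shift 2: eliminating its day and shift leaves {c, e, f}.
Day 2, shift 4: eliminating its day and shift leaves {a, e}.
Day 2, shift 5: eliminating its day and shift leaves {a, d, f}.
Day 2, shift 6: eliminating its day and shift leaves {a, c, d}.
Day 3, shift 1: eliminating its day and shift leaves {a, b, e, f}.
Day 3, shift 2: eliminating its day and shift leaves {b, e, f}.
Day 3, shift 5: eliminating its day and shift leaves {a, b, f}.
Day 3, shift 6: eliminating its day and shift leaves {a, b}.
Day 4, shift 1: eliminating its day and shift leaves {a, b, c}.
Day 4, shift 2: eliminating its day and shift leaves {b, c}.
Day 4, shift 5: eliminating its day and shift leaves {a, b, d}.
Day 4, shift 6: eliminating its day and shift leaves {a, b, c, d}.
Day 5, shift 1: eliminating its day and shift leaves {b, c, e, f}.
Day 5, shift 2: eliminating its day and shift leaves {b, c, e, f}.
Day 5, shift 5: eliminating its day and shift leaves {b, f}.
Day 5, shift 6: eliminating its day and shift leaves {b, c}.
Day 6, shift 1: eliminating its day and shift leaves {a, b, c}.
Day 6, shift 3: eliminating its day and shift leaves {c}.
Day 6, shift 4: eliminating its day and shift leaves {a}.
Enumerating the assignments across these blanks that avoid any day or shift repeat gives 10 completions.

10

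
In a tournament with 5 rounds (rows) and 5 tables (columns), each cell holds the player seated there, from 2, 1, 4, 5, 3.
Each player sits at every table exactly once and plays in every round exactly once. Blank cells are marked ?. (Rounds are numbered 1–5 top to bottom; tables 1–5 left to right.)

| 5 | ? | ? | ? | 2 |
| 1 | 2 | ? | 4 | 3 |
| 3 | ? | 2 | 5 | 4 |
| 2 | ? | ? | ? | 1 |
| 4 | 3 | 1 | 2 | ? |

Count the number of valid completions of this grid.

1

Round 1, table 2: eliminating its round and table leaves {1, 4}.
Round 1, table 3: eliminating its round and table leaves {4, 3}.
Round 1, table 4: eliminating its round and table leaves {1, 3}.
Round 2, table 3: eliminating its round and table leaves {5}.
Round 3, table 2: eliminating its round and table leaves {1}.
Round 4, table 2: eliminating its round and table leaves {4, 5}.
Round 4, table 3: eliminating its round and table leaves {4, 5, 3}.
Round 4, table 4: eliminating its round and table leaves {3}.
Round 5, table 5: eliminating its round and table leaves {5}.
Only one assignment across all blanks avoids any round or table repeat, giving 1 completion.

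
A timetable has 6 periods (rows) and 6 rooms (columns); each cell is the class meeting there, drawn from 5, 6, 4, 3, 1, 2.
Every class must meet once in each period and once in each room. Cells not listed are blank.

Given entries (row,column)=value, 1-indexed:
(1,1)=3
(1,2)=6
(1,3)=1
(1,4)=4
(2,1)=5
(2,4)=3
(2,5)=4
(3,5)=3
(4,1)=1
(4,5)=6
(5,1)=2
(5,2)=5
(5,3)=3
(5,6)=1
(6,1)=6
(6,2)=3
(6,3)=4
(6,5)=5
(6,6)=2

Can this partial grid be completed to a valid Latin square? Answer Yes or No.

Period 5, room 5: period 5 together with room 5 already contain {5, 6, 4, 3, 1, 2} — every symbol — so nothing can go there. The grid has no valid completion.

No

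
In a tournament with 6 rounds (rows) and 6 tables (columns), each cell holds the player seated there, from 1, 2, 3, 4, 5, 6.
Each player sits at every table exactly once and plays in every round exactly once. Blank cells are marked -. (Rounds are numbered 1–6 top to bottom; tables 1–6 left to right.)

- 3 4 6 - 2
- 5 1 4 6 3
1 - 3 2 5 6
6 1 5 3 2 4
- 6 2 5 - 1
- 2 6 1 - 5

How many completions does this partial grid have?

Round 1, table 1: eliminating its round and table leaves {5}.
Round 1, table 5: eliminating its round and table leaves {1}.
Round 2, table 1: eliminating its round and table leaves {2}.
Round 3, table 2: eliminating its round and table leaves {4}.
Round 5, table 1: eliminating its round and table leaves {3, 4}.
Round 5, table 5: eliminating its round and table leaves {3, 4}.
Round 6, table 1: eliminating its round and table leaves {3, 4}.
Round 6, table 5: eliminating its round and table leaves {3, 4}.
Enumerating the assignments across these blanks that avoid any round or table repeat gives 2 completions.

2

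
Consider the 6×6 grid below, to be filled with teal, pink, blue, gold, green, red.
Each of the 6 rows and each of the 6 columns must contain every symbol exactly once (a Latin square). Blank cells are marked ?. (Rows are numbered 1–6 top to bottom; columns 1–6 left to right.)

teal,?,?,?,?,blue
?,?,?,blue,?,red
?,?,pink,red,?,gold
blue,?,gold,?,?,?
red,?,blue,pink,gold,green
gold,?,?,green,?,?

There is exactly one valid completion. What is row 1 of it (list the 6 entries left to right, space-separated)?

teal red green gold pink blue

Row 1, column 4: row 1 has {teal, blue} and column 4 has {pink, blue, green, red}, leaving only gold.
Row 3, column 1: row 3 has {pink, gold, red} and column 1 has {teal, blue, gold, red}, leaving only green.
Row 2, column 1: row 2 has {blue, red} and column 1 has {teal, blue, gold, green, red}, leaving only pink.
Row 4, column 4: row 4 has {blue, gold} and column 4 has {pink, blue, gold, green, red}, leaving only teal.
Row 4, column 6: row 4 has {teal, blue, gold} and column 6 has {blue, gold, green, red}, leaving only pink.
Row 5, column 2: row 5 has {pink, blue, gold, green, red} and column 2 has {}, leaving only teal.
Row 3, column 2: row 3 has {pink, gold, green, red} and column 2 has {teal}, leaving only blue.
Row 3, column 5: row 3 has {pink, blue, gold, green, red} and column 5 has {gold}, leaving only teal.
Row 2, column 5: row 2 has {pink, blue, red} and column 5 has {teal, gold}, leaving only green.
Row 2, column 2: row 2 has {pink, blue, green, red} and column 2 has {teal, blue}, leaving only gold.
Row 2, column 3: row 2 has {pink, blue, gold, green, red} and column 3 has {pink, blue, gold}, leaving only teal.
Row 4, column 5: row 4 has {teal, pink, blue, gold} and column 5 has {teal, gold, green}, leaving only red.
Row 1, column 5: row 1 has {teal, blue, gold} and column 5 has {teal, gold, green, red}, leaving only pink.
Row 4, column 2: row 4 has {teal, pink, blue, gold, red} and column 2 has {teal, blue, gold}, leaving only green.
Row 1, column 2: row 1 has {teal, pink, blue, gold} and column 2 has {teal, blue, gold, green}, leaving only red.
Row 1, column 3: row 1 has {teal, pink, blue, gold, red} and column 3 has {teal, pink, blue, gold}, leaving only green.
So row 1 reads: teal red green gold pink blue.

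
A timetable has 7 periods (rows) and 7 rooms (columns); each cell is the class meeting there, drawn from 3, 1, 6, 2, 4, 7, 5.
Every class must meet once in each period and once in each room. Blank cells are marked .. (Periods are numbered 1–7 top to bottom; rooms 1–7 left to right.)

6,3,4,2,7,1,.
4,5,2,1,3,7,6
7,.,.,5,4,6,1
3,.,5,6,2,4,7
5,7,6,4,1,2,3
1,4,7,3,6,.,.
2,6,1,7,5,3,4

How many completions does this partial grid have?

1

Period 1, room 7: eliminating its period and room leaves {5}.
Period 3, room 2: eliminating its period and room leaves {2}.
Period 3, room 3: eliminating its period and room leaves {3}.
Period 4, room 2: eliminating its period and room leaves {1}.
Period 6, room 6: eliminating its period and room leaves {5}.
Period 6, room 7: eliminating its period and room leaves {2, 5}.
Only one assignment across all blanks avoids any period or room repeat, giving 1 completion.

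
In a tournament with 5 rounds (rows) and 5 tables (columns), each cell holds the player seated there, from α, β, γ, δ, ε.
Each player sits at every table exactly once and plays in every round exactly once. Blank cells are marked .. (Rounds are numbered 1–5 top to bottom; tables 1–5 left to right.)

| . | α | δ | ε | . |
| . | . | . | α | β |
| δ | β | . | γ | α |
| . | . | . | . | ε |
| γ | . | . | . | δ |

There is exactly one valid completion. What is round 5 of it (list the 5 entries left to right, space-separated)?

γ ε α β δ

Round 5, table 2: round 5 has {γ, δ} and table 2 has {α, β}, leaving only ε.
Round 5, table 4: round 5 has {γ, δ, ε} and table 4 has {α, γ, ε}, leaving only β.
Round 5, table 3: round 5 has {β, γ, δ, ε} and table 3 has {δ}, leaving only α.
So round 5 reads: γ ε α β δ.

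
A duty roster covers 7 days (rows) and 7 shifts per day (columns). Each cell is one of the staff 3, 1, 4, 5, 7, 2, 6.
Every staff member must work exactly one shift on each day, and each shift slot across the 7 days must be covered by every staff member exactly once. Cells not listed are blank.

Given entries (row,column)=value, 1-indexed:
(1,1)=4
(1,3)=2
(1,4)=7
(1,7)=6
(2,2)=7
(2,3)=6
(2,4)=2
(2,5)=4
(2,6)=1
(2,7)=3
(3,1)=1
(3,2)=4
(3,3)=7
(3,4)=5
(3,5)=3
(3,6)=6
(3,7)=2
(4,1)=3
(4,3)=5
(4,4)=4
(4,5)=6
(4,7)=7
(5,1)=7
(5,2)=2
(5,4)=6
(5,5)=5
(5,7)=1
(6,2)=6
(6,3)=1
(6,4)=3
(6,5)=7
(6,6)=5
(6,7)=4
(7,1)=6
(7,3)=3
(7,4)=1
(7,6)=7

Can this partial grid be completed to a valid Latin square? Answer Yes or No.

Day 1, shift 5: day 1 has {4, 7, 2, 6} and shift 5 has {3, 4, 5, 7, 6}, so it must be 1.
Day 1, shift 6: day 1 has {1, 4, 7, 2, 6} and shift 6 has {1, 5, 7, 6}, so it must be 3.
Day 1, shift 2: day 1 has {3, 1, 4, 7, 2, 6} and shift 2 has {4, 7, 2, 6}, so it must be 5.
Now day 7, shift 2: day 7 together with shift 2 already contain {3, 1, 4, 5, 7, 2, 6} — every symbol — so nothing can go there. The grid has no valid completion.

No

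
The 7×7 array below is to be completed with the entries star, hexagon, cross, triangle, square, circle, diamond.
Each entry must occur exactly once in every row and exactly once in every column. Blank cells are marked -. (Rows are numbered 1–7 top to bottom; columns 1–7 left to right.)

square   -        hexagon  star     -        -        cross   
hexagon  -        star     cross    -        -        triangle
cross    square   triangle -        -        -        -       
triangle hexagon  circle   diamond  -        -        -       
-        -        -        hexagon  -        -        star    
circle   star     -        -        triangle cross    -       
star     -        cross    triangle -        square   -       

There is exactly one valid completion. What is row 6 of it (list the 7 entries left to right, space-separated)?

circle star diamond square triangle cross hexagon

Row 6, column 4: row 6 has {star, cross, triangle, circle} and column 4 has {star, hexagon, cross, triangle, diamond}, leaving only square.
Row 6, column 3: row 6 has {star, cross, triangle, square, circle} and column 3 has {star, hexagon, cross, triangle, circle}, leaving only diamond.
Row 6, column 7: row 6 has {star, cross, triangle, square, circle, diamond} and column 7 has {star, cross, triangle}, leaving only hexagon.
So row 6 reads: circle star diamond square triangle cross hexagon.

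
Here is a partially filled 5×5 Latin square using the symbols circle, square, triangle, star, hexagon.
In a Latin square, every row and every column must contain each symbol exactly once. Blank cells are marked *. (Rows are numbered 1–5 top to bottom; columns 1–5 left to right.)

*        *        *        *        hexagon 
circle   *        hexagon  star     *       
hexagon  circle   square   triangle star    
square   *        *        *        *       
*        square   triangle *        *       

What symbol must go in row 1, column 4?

Row 2, column 2: row 2 has {circle, star, hexagon} and column 2 has {circle, square}, leaving only triangle.
Row 1, column 2: row 1 has {hexagon} and column 2 has {circle, square, triangle}, leaving only star.
Row 1, column 1: row 1 has {star, hexagon} and column 1 has {circle, square, hexagon}, leaving only triangle.
Row 1, column 3: row 1 has {triangle, star, hexagon} and column 3 has {square, triangle, hexagon}, leaving only circle.
Row 1 already has {circle, triangle, star, hexagon} and column 4 already has {triangle, star}, so row 1, column 4 must be square.

square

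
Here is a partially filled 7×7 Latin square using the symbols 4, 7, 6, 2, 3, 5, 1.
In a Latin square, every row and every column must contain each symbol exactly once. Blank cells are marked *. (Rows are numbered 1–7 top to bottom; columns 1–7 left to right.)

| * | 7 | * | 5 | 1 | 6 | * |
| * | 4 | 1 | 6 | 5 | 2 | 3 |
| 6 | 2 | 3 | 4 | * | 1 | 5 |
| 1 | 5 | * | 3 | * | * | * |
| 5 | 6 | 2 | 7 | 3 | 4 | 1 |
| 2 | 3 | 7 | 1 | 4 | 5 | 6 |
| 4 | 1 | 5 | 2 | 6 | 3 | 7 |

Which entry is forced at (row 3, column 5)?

Row 3 already has {4, 6, 2, 3, 5, 1} and column 5 already has {4, 6, 3, 5, 1}, so row 3, column 5 must be 7.

7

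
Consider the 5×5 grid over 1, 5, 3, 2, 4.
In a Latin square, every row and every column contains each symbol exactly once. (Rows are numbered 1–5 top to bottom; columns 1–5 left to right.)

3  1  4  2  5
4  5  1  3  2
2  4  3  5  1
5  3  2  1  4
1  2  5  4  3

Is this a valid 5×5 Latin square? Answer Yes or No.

Each row is a permutation of the 5 symbols, and so is each column.

Yes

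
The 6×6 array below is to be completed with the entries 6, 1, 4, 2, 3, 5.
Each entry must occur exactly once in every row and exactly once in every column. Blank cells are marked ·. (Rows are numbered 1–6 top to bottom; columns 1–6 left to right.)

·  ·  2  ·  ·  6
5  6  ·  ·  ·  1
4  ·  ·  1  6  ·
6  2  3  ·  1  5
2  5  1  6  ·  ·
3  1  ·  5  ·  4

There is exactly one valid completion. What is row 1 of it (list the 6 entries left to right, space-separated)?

1 4 2 3 5 6

Row 1, column 1: row 1 has {6, 2} and column 1 has {6, 4, 2, 3, 5}, leaving only 1.
Row 2, column 3: row 2 has {6, 1, 5} and column 3 has {1, 2, 3}, leaving only 4.
Row 3, column 2: row 3 has {6, 1, 4} and column 2 has {6, 1, 2, 5}, leaving only 3.
Row 1, column 2: row 1 has {6, 1, 2} and column 2 has {6, 1, 2, 3, 5}, leaving only 4.
Row 1, column 4: row 1 has {6, 1, 4, 2} and column 4 has {6, 1, 5}, leaving only 3.
Row 1, column 5: row 1 has {6, 1, 4, 2, 3} and column 5 has {6, 1}, leaving only 5.
So row 1 reads: 1 4 2 3 5 6.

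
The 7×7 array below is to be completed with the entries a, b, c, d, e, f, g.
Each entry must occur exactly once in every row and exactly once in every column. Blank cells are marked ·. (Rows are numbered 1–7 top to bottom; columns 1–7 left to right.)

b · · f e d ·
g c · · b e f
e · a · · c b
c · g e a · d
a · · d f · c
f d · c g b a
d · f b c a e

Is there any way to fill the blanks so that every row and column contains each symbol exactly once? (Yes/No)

Yes

No row or column among the givens repeats a symbol, and propagating forced cells runs into no contradiction.
One valid completion exists (for instance, b a c f e d g / g c d a b e f / e f a g d c b / c b g e a f d / a e b d f g c / f d e c g b a / d g f b c a e).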